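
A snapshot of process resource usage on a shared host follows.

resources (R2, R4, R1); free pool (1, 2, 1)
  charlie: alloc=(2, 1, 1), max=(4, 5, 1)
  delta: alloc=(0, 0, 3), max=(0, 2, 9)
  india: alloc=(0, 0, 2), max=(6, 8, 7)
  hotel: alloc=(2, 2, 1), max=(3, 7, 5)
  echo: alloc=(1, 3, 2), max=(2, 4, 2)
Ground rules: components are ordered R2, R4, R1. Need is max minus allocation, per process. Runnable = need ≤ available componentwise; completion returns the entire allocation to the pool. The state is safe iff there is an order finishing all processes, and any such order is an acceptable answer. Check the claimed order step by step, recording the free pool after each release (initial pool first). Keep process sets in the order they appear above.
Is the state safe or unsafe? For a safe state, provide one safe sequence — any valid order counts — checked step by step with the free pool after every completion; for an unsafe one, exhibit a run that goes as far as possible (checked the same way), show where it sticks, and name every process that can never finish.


SAFE. One safe sequence: echo, charlie, hotel, india, delta.
Key observation: the first exact fit in this order is echo — it needs (1, 1, 0) with (1, 2, 1) free, meeting a requested resource to the last unit.
Verifying each step:
  pool = (1, 2, 1)
  echo needs (1, 1, 0) <= (1, 2, 1) -> finishes; pool += (1, 3, 2) = (2, 5, 3)
  charlie needs (2, 4, 0) <= (2, 5, 3) -> finishes; pool += (2, 1, 1) = (4, 6, 4)
  hotel needs (1, 5, 4) <= (4, 6, 4) -> finishes; pool += (2, 2, 1) = (6, 8, 5)
  india needs (6, 8, 5) <= (6, 8, 5) -> finishes; pool += (0, 0, 2) = (6, 8, 7)
  delta needs (0, 2, 6) <= (6, 8, 7) -> finishes; pool += (0, 0, 3) = (6, 8, 10)


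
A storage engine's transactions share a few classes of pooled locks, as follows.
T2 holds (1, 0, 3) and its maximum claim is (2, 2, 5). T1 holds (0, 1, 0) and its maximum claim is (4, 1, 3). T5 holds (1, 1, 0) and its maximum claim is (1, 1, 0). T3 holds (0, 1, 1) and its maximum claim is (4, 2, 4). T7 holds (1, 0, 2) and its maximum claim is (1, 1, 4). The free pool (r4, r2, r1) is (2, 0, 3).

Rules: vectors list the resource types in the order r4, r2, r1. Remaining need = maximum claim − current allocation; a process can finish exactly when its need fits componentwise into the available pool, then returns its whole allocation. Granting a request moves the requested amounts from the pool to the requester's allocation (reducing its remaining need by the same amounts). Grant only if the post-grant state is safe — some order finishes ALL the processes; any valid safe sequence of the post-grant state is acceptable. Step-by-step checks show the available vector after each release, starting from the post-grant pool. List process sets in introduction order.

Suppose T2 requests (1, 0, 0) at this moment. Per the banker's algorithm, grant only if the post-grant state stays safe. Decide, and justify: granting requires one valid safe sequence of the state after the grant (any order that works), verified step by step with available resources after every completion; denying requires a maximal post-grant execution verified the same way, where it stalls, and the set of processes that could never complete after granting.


DENY — the pretend-granted state is unsafe.
Key observation: after T5, T7 the pool peaks at (3, 1, 5), and each blocked process is short somewhere: T2 on r2; T1 on r4; T3 on r4.
On the post-grant state, T5, T7 is a maximal run — nothing extends it. Check, step by step:
  pool = (1, 0, 3)
  T5: need (0, 0, 0) fits (1, 0, 3); releases (1, 1, 0), pool now (2, 1, 3)
  T7: need (0, 1, 2) fits (2, 1, 3); releases (1, 0, 2), pool now (3, 1, 5)
  blocked: T2 wants (0, 2, 2), pool (3, 1, 5) — not enough r2
  blocked: T1 wants (4, 0, 3), pool (3, 1, 5) — not enough r4
  blocked: T3 wants (4, 1, 3), pool (3, 1, 5) — not enough r4
Processes that could never finish after the grant: T2, T1 and T3.


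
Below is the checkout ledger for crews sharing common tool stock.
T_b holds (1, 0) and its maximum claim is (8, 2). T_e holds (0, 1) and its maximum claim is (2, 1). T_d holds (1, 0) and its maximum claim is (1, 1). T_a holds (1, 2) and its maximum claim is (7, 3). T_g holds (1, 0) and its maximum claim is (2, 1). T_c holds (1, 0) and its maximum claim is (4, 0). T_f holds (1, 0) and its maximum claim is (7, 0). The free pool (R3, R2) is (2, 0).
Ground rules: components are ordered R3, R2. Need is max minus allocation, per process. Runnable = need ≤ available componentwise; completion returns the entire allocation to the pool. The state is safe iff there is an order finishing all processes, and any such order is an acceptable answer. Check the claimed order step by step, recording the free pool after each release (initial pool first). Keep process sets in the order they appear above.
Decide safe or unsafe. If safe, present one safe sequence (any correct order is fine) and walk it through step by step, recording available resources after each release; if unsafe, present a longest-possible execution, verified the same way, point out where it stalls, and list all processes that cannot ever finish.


The state is UNSAFE.
Key observation: even finishing T_e, T_d, T_g, T_c leaves just (5, 1) free — too little R3 for any of the remaining processes.
The run T_e, T_d, T_g, T_c cannot be extended any further. Walking it through:
  pool = (2, 0)
  T_e: need (2, 0) fits (2, 0); releases (0, 1), pool now (2, 1)
  T_d: need (0, 1) fits (2, 1); releases (1, 0), pool now (3, 1)
  T_g: need (1, 1) fits (3, 1); releases (1, 0), pool now (4, 1)
  T_c: need (3, 0) fits (4, 1); releases (1, 0), pool now (5, 1)
  blocked: T_b wants (7, 2), pool (5, 1) — not enough R3 and R2
  blocked: T_a wants (6, 1), pool (5, 1) — not enough R3
  blocked: T_f wants (6, 0), pool (5, 1) — not enough R3
Processes that can never finish: T_b, T_a and T_f.


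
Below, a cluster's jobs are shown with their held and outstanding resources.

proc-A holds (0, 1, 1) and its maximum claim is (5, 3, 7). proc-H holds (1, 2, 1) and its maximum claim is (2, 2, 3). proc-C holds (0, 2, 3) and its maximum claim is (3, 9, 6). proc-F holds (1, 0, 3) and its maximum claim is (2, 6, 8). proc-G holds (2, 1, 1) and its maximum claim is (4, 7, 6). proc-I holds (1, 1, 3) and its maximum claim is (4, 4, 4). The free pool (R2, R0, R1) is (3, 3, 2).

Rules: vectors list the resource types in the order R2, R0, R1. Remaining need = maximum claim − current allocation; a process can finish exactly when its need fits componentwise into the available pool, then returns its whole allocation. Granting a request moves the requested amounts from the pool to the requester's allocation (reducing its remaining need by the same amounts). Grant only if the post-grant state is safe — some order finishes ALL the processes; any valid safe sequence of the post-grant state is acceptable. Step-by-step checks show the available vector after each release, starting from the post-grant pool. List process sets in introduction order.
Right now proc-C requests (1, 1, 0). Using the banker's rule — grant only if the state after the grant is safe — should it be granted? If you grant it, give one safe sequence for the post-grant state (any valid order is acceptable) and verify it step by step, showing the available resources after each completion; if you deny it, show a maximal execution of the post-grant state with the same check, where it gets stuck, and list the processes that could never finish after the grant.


DENY: after the grant no complete ordering would exist.
Key observation: after proc-H, proc-I the pool peaks at (4, 5, 6), and each blocked process is short somewhere: proc-A on R2; proc-C on R0; proc-F on R0; proc-G on R0.
On the post-grant state, proc-H, proc-I is a maximal run — nothing extends it. Check, step by step:
  pool = (2, 2, 2)
  run proc-H (needs (1, 0, 2), free (2, 2, 2)); after release of (1, 2, 1) the pool is (3, 4, 3)
  run proc-I (needs (3, 3, 1), free (3, 4, 3)); after release of (1, 1, 3) the pool is (4, 5, 6)
  blocked: proc-A wants (5, 2, 6), pool (4, 5, 6) — not enough R2
  blocked: proc-C wants (2, 6, 3), pool (4, 5, 6) — not enough R0
  blocked: proc-F wants (1, 6, 5), pool (4, 5, 6) — not enough R0
  blocked: proc-G wants (2, 6, 5), pool (4, 5, 6) — not enough R0
Post-grant, the permanently blocked set is proc-A, proc-C, proc-F and proc-G.


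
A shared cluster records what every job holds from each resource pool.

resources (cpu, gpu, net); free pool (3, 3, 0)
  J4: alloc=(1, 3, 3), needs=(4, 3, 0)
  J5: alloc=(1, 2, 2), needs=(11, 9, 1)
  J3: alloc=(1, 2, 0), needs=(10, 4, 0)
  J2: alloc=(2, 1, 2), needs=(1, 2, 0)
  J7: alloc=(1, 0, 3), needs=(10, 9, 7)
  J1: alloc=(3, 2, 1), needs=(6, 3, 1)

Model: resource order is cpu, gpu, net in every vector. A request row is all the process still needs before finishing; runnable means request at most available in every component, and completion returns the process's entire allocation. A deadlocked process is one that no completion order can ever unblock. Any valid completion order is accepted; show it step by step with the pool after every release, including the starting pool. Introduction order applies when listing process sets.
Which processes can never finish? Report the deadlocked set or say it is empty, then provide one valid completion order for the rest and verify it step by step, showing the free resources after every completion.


Deadlocked: J5, J3 and J7.
Key observation: the pool after J2, J4, J1 is (9, 9, 6); every surviving request exceeds it in cpu, so progress ends there.
A valid finishing order for the others: J2, J4, J1. Verifying each step:
  pool = (3, 3, 0)
  J2: need (1, 2, 0) fits (3, 3, 0); releases (2, 1, 2), pool now (5, 4, 2)
  J4: need (4, 3, 0) fits (5, 4, 2); releases (1, 3, 3), pool now (6, 7, 5)
  J1: need (6, 3, 1) fits (6, 7, 5); releases (3, 2, 1), pool now (9, 9, 6)
None of the blocked processes ever fits:
  J5 cannot run: need (11, 9, 1) vs free (9, 9, 6) (insufficient cpu)
  J3 cannot run: need (10, 4, 0) vs free (9, 9, 6) (insufficient cpu)
  J7 cannot run: need (10, 9, 7) vs free (9, 9, 6) (insufficient cpu and net)


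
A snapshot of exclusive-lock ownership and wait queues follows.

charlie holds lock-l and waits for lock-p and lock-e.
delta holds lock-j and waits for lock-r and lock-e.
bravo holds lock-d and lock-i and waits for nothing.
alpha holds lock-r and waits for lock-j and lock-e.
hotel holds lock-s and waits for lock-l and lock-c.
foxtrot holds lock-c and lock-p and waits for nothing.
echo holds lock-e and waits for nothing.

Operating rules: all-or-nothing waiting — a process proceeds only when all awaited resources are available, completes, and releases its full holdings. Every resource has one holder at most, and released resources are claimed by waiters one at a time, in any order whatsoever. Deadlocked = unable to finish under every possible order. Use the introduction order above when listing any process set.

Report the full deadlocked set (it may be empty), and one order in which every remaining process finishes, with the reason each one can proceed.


Deadlocked set: delta and alpha.
Key observation: the wait chain closes on itself along delta -> alpha -> delta; no other process is dragged down with it.
The rest can finish in the order echo, foxtrot, charlie, bravo, hotel.
Check, step by step:
  run echo (it waits on nothing); releases lock-e
  run foxtrot (it waits on nothing); releases lock-c and lock-p
  run charlie (all its waits — lock-p and lock-e — are resolved); releases lock-l
  run bravo (it waits on nothing); releases lock-d and lock-i
  run hotel (all its waits — lock-l and lock-c — are resolved); releases lock-s


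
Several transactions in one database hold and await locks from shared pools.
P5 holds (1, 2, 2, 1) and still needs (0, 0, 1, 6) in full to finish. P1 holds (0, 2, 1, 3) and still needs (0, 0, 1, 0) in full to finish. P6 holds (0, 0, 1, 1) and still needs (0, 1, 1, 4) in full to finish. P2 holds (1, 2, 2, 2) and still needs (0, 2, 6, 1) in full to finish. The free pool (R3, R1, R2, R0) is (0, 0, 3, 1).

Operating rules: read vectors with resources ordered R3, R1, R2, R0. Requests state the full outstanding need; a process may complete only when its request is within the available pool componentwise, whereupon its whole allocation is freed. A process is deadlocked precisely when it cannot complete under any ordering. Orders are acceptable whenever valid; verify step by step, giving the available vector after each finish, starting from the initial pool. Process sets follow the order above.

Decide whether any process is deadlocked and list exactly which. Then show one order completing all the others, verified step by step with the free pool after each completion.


The deadlocked set is P5 and P2.
Key observation: after P1, P6 the pool peaks at (0, 2, 5, 5), and each blocked process is short somewhere: P5 on R0; P2 on R2.
One completion order for the rest: P1, P6. Walking it through:
  pool = (0, 0, 3, 1)
  run P1 (needs (0, 0, 1, 0), free (0, 0, 3, 1)); after release of (0, 2, 1, 3) the pool is (0, 2, 4, 4)
  run P6 (needs (0, 1, 1, 4), free (0, 2, 4, 4)); after release of (0, 0, 1, 1) the pool is (0, 2, 5, 5)
The stuck group stays short no matter what:
  blocked: P5 wants (0, 0, 1, 6), pool (0, 2, 5, 5) — not enough R0
  blocked: P2 wants (0, 2, 6, 1), pool (0, 2, 5, 5) — not enough R2


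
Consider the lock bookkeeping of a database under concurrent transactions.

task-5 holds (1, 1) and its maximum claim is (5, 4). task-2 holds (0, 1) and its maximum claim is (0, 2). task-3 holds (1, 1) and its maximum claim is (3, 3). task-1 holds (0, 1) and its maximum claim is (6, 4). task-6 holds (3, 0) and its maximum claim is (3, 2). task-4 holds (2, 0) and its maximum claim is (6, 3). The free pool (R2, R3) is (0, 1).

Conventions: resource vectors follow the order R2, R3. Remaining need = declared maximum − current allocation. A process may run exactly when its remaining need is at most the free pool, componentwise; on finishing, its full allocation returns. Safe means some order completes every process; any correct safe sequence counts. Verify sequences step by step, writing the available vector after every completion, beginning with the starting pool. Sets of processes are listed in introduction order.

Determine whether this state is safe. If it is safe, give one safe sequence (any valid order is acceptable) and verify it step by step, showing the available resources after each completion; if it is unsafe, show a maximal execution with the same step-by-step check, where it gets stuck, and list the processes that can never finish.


SAFE, for example via the order task-2, task-6, task-3, task-5, task-4, task-1.
Key observation: at task-2 the run first touches a limit — (0, 1) against (0, 1), exact on a resource it actually requests.
Check, step by step:
  pool = (0, 1)
  task-2 needs (0, 1) <= (0, 1) -> finishes; pool += (0, 1) = (0, 2)
  task-6 needs (0, 2) <= (0, 2) -> finishes; pool += (3, 0) = (3, 2)
  task-3 needs (2, 2) <= (3, 2) -> finishes; pool += (1, 1) = (4, 3)
  task-5 needs (4, 3) <= (4, 3) -> finishes; pool += (1, 1) = (5, 4)
  task-4 needs (4, 3) <= (5, 4) -> finishes; pool += (2, 0) = (7, 4)
  task-1 needs (6, 3) <= (7, 4) -> finishes; pool += (0, 1) = (7, 5)


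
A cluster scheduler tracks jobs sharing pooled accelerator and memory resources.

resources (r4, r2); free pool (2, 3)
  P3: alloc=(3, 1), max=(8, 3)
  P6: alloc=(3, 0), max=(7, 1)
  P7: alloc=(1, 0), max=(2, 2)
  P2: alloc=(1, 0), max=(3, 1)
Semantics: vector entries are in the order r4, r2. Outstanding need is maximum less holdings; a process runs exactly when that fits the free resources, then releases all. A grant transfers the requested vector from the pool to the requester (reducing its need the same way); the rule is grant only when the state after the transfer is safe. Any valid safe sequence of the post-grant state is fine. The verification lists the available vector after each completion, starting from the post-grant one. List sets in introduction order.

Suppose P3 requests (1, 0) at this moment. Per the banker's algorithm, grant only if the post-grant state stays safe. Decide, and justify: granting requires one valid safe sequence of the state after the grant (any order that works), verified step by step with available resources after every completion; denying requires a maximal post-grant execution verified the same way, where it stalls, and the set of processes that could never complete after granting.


DENY. Granting would leave the state unsafe.
Key observation: the wall is r4: completing P7, P2 brings the pool only to (3, 3), and all the rest need more.
On the post-grant state, P7, P2 is a maximal run — nothing extends it. Step-by-step check:
  pool = (1, 3)
  P7 needs (1, 2) <= (1, 3) -> finishes; pool += (1, 0) = (2, 3)
  P2 needs (2, 1) <= (2, 3) -> finishes; pool += (1, 0) = (3, 3)
  blocked: P3 wants (4, 2), pool (3, 3) — not enough r4
  blocked: P6 wants (4, 1), pool (3, 3) — not enough r4
Had the request been granted, P3 and P6 could never finish.


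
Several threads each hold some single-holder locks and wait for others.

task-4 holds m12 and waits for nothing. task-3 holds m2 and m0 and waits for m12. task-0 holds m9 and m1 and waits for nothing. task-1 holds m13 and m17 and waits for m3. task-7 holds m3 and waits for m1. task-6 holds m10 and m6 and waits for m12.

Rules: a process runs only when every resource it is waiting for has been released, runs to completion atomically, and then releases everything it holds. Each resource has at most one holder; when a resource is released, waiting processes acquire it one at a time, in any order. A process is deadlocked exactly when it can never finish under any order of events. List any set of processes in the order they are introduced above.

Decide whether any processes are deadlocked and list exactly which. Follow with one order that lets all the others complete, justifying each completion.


The deadlocked set is empty.
Key observation: no waiting chain loops back on itself — every chain ends at a process that waits on nothing, so everyone eventually runs.
The rest can finish in the order task-4, task-3, task-0, task-7, task-6, task-1.
Walking it through:
  task-4: no waits; runs immediately, freeing m12
  task-3: everything it awaited (m12) is free; runs, freeing m2 and m0
  task-0: no waits; runs immediately, freeing m9 and m1
  task-7: everything it awaited (m1) is free; runs, freeing m3
  task-6: everything it awaited (m12) is free; runs, freeing m10 and m6
  task-1: everything it awaited (m3) is free; runs, freeing m13 and m17


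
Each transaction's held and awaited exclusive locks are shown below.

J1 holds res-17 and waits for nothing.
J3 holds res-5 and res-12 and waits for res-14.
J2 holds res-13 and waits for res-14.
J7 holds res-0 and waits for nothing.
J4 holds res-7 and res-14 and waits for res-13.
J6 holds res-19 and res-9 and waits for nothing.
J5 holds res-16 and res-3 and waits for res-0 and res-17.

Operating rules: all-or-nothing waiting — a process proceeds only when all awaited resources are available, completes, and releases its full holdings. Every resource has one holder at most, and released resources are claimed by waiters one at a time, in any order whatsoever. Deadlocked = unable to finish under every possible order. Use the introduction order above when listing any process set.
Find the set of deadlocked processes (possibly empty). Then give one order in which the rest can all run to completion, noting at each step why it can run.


Deadlocked set: J3, J2 and J4.
Key observation: the loop J4 -> J2 -> J4 blocks itself forever; J3 waits into the deadlock from upstream.
One completion order for the rest: J1, J7, J5, J6.
Verifying each step:
  J1 waits on nothing -> runs at once and releases res-17
  J7 waits on nothing -> runs at once and releases res-0
  J5 waits on res-0 and res-17 — all released -> runs and releases res-16 and res-3
  J6 waits on nothing -> runs at once and releases res-19 and res-9


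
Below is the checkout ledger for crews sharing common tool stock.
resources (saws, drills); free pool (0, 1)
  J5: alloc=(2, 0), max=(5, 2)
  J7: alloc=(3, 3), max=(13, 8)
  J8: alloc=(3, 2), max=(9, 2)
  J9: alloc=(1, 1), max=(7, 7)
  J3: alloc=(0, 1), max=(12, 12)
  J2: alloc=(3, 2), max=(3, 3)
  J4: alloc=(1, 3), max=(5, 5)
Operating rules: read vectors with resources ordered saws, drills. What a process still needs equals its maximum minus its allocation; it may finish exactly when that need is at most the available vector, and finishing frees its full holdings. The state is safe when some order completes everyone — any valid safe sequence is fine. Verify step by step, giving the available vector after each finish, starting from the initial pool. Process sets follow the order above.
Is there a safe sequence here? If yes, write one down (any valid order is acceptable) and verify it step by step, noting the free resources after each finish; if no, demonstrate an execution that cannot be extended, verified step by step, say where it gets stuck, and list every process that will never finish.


SAFE. One safe sequence: J2, J5, J4, J8, J9, J7, J3.
Key observation: the first exact fit in this order is J2 — it needs (0, 1) with (0, 1) free, meeting a requested resource to the last unit.
Verifying each step:
  pool = (0, 1)
  J2 needs (0, 1) <= (0, 1) -> finishes; pool += (3, 2) = (3, 3)
  J5 needs (3, 2) <= (3, 3) -> finishes; pool += (2, 0) = (5, 3)
  J4 needs (4, 2) <= (5, 3) -> finishes; pool += (1, 3) = (6, 6)
  J8 needs (6, 0) <= (6, 6) -> finishes; pool += (3, 2) = (9, 8)
  J9 needs (6, 6) <= (9, 8) -> finishes; pool += (1, 1) = (10, 9)
  J7 needs (10, 5) <= (10, 9) -> finishes; pool += (3, 3) = (13, 12)
  J3 needs (12, 11) <= (13, 12) -> finishes; pool += (0, 1) = (13, 13)


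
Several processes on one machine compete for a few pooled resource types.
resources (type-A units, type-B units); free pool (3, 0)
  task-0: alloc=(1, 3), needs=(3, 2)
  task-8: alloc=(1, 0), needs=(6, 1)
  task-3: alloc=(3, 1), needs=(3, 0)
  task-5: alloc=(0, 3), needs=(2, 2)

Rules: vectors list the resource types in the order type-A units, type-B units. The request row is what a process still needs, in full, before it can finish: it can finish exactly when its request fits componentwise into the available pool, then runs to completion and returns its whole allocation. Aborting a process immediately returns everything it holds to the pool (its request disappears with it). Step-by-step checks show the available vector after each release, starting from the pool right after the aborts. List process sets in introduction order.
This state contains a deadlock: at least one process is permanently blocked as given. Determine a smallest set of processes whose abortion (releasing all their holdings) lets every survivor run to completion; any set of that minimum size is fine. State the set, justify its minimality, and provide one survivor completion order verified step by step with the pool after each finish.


Abort task-5.
Key observation: task-0 could never have finished before the abort; with (0, 3) returned by task-5, it fits at step 3.
Minimality: the empty abort set fails — the state is deadlocked as it stands.
Survivors finish in the order: task-3, task-8, task-0. Walking it through (pool after the aborts first):
  pool = (3, 3)
  run task-3 (needs (3, 0), free (3, 3)); after release of (3, 1) the pool is (6, 4)
  run task-8 (needs (6, 1), free (6, 4)); after release of (1, 0) the pool is (7, 4)
  run task-0 (needs (3, 2), free (7, 4)); after release of (1, 3) the pool is (8, 7)


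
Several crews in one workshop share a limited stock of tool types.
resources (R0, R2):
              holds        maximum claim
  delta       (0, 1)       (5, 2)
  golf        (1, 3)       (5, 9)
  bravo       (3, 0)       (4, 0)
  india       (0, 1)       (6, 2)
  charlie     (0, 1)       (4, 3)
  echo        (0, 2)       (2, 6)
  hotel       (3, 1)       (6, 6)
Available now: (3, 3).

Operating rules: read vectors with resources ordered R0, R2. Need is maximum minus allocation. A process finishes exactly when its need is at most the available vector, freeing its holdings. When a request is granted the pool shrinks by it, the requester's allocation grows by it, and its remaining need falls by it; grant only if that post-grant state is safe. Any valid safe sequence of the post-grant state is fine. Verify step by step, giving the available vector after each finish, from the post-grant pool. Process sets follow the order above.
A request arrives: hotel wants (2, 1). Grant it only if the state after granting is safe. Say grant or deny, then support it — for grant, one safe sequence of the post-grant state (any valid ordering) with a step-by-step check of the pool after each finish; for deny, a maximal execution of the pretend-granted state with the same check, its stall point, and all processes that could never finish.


DENY: after the grant no complete ordering would exist.
Key observation: after bravo, charlie the pool peaks at (4, 3), and each blocked process is short somewhere: delta on R0; golf on R2; india on R0; echo on R2; hotel on R2.
Pretend the grant happened; the run bravo, charlie goes as far as possible. Verifying each step:
  pool = (1, 2)
  bravo needs (1, 0) <= (1, 2) -> finishes; pool += (3, 0) = (4, 2)
  charlie needs (4, 2) <= (4, 2) -> finishes; pool += (0, 1) = (4, 3)
  delta still needs (5, 1) but only (4, 3) is free — short on R0
  golf still needs (4, 6) but only (4, 3) is free — short on R2
  india still needs (6, 1) but only (4, 3) is free — short on R0
  echo still needs (2, 4) but only (4, 3) is free — short on R2
  hotel still needs (1, 4) but only (4, 3) is free — short on R2
Processes that could never finish after the grant: delta, golf, india, echo and hotel.


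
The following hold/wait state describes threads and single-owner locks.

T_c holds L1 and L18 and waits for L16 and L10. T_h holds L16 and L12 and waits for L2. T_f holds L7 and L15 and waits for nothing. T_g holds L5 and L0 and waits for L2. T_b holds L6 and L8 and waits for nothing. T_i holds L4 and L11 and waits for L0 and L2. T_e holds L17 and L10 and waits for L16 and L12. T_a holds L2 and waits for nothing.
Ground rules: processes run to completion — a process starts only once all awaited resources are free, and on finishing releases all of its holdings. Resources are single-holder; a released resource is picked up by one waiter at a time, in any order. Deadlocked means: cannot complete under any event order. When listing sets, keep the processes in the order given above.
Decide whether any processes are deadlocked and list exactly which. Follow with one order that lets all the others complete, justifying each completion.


The deadlocked set is empty.
Key observation: the waits form no ring: some process can always run, and its releases unblock the others one by one.
A valid finishing order for the others: T_a, T_h, T_e, T_b, T_c, T_g, T_f, T_i.
Verifying each step:
  T_a waits on nothing -> runs at once and releases L2
  T_h: everything it awaited (L2) is free; runs, freeing L16 and L12
  T_e: everything it awaited (L16 and L12) is free; runs, freeing L17 and L10
  T_b waits on nothing -> runs at once and releases L6 and L8
  T_c: everything it awaited (L16 and L10) is free; runs, freeing L1 and L18
  T_g: everything it awaited (L2) is free; runs, freeing L5 and L0
  T_f waits on nothing -> runs at once and releases L7 and L15
  T_i: everything it awaited (L0 and L2) is free; runs, freeing L4 and L11


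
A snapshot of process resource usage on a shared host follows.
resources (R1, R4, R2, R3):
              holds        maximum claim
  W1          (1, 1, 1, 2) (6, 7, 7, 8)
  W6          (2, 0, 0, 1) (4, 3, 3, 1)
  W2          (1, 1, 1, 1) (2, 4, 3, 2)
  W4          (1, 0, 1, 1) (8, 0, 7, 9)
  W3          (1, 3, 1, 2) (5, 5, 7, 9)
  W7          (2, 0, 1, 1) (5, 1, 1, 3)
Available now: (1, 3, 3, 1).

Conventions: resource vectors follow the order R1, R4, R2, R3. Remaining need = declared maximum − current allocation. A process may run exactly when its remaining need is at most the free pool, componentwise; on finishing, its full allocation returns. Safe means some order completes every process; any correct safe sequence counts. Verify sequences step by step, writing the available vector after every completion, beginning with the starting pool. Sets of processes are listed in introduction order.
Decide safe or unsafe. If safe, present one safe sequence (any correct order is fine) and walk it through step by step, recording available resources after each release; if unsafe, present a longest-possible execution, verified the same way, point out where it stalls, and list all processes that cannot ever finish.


UNSAFE.
Key observation: no order helps: past W2, W6, W7, the free pool tops out at (6, 4, 5, 4), below what each blocked process needs in R2.
Going as far as possible: W2, W6, W7; after that, nothing fits. Step-by-step check:
  pool = (1, 3, 3, 1)
  run W2 (needs (1, 3, 2, 1), free (1, 3, 3, 1)); after release of (1, 1, 1, 1) the pool is (2, 4, 4, 2)
  run W6 (needs (2, 3, 3, 0), free (2, 4, 4, 2)); after release of (2, 0, 0, 1) the pool is (4, 4, 4, 3)
  run W7 (needs (3, 1, 0, 2), free (4, 4, 4, 3)); after release of (2, 0, 1, 1) the pool is (6, 4, 5, 4)
  W1 still needs (5, 6, 6, 6) but only (6, 4, 5, 4) is free — short on R4, R2 and R3
  W4 still needs (7, 0, 6, 8) but only (6, 4, 5, 4) is free — short on R1, R2 and R3
  W3 still needs (4, 2, 6, 7) but only (6, 4, 5, 4) is free — short on R2 and R3
Processes that can never finish: W1, W4 and W3.


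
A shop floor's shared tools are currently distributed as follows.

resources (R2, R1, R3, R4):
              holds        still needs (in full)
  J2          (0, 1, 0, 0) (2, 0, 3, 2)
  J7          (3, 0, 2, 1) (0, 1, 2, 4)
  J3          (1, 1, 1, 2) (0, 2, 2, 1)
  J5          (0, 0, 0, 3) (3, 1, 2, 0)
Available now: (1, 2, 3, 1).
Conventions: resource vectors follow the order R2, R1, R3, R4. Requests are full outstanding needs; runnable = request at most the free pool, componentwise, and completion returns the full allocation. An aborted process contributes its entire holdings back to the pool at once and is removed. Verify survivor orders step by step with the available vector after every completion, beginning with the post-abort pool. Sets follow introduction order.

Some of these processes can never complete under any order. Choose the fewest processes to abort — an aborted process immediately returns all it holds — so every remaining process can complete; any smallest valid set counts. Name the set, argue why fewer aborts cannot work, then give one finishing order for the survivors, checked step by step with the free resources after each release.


Minimum abort set: J5.
Key observation: J7 had no path to completion before; after the abort of J5 ((0, 0, 0, 3) returned), step 1 is where it fits.
Minimality: the empty abort set fails — the state is deadlocked as it stands.
One survivor order: J7, J3, J2. Walking it through (post-abort pool first):
  pool = (1, 2, 3, 4)
  J7 needs (0, 1, 2, 4) <= (1, 2, 3, 4) -> finishes; pool += (3, 0, 2, 1) = (4, 2, 5, 5)
  J3 needs (0, 2, 2, 1) <= (4, 2, 5, 5) -> finishes; pool += (1, 1, 1, 2) = (5, 3, 6, 7)
  J2 needs (2, 0, 3, 2) <= (5, 3, 6, 7) -> finishes; pool += (0, 1, 0, 0) = (5, 4, 6, 7)


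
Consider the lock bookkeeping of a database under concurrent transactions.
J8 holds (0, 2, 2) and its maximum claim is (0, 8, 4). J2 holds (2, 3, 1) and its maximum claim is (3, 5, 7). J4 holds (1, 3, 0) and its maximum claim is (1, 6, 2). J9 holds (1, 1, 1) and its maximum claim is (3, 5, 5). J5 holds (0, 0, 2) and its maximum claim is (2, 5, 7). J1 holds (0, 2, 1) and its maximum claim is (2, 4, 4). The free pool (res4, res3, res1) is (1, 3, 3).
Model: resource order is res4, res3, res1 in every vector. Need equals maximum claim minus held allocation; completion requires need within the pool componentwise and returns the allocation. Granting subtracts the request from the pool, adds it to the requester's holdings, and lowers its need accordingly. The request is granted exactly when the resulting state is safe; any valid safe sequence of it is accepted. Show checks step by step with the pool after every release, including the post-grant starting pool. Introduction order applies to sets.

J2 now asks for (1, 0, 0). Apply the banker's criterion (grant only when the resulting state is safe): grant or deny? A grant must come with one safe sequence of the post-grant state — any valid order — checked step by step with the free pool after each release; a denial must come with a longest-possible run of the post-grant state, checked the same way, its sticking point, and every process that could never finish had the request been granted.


DENY. Granting would leave the state unsafe.
Key observation: after J4, J8 the pool peaks at (1, 8, 5), and each blocked process is short somewhere: J2 on res1; J9 on res4; J5 on res4; J1 on res4.
On the post-grant state, J4, J8 is a maximal run — nothing extends it. Step-by-step check:
  pool = (0, 3, 3)
  run J4 (needs (0, 3, 2), free (0, 3, 3)); after release of (1, 3, 0) the pool is (1, 6, 3)
  run J8 (needs (0, 6, 2), free (1, 6, 3)); after release of (0, 2, 2) the pool is (1, 8, 5)
  J2 cannot run: need (0, 2, 6) vs free (1, 8, 5) (insufficient res1)
  J9 cannot run: need (2, 4, 4) vs free (1, 8, 5) (insufficient res4)
  J5 cannot run: need (2, 5, 5) vs free (1, 8, 5) (insufficient res4)
  J1 cannot run: need (2, 2, 3) vs free (1, 8, 5) (insufficient res4)
Processes that could never finish after the grant: J2, J9, J5 and J1.


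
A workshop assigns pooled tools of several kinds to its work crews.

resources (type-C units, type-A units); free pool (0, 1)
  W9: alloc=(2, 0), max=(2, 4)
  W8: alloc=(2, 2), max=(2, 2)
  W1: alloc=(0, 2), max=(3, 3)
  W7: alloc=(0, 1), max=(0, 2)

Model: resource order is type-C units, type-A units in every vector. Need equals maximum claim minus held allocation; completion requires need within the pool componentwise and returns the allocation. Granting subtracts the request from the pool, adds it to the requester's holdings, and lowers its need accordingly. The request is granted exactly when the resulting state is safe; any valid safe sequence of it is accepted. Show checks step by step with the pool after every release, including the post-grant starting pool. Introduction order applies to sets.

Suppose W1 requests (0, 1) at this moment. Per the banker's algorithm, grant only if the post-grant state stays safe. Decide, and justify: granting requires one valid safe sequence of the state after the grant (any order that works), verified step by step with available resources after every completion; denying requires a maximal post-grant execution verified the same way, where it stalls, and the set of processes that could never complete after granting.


DENY — the pretend-granted state is unsafe.
Key observation: after W8, W7 the pool peaks at (2, 3), and each blocked process is short somewhere: W9 on type-A units; W1 on type-C units.
On the post-grant state, W8, W7 is a maximal run — nothing extends it. Walking it through:
  pool = (0, 0)
  run W8 (needs (0, 0), free (0, 0)); after release of (2, 2) the pool is (2, 2)
  run W7 (needs (0, 1), free (2, 2)); after release of (0, 1) the pool is (2, 3)
  blocked: W9 wants (0, 4), pool (2, 3) — not enough type-A units
  blocked: W1 wants (3, 0), pool (2, 3) — not enough type-C units
Processes that could never finish after the grant: W9 and W1.


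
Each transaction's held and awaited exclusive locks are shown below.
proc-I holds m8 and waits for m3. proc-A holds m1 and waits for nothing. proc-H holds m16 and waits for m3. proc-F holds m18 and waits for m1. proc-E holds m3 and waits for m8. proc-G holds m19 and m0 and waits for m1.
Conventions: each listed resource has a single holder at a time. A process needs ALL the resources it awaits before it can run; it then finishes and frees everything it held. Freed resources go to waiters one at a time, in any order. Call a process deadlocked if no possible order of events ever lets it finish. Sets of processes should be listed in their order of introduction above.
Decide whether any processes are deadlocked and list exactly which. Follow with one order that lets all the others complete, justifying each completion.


Deadlocked: proc-I, proc-H and proc-E.
Key observation: along proc-I -> proc-E -> proc-I, each member waits on what the next one holds — a deadlock; proc-H waits into the deadlock from upstream.
A valid finishing order for the others: proc-A, proc-F, proc-G.
Verifying each step:
  proc-A: no waits; runs immediately, freeing m1
  run proc-F (all its waits — m1 — are resolved); releases m18
  run proc-G (all its waits — m1 — are resolved); releases m19 and m0


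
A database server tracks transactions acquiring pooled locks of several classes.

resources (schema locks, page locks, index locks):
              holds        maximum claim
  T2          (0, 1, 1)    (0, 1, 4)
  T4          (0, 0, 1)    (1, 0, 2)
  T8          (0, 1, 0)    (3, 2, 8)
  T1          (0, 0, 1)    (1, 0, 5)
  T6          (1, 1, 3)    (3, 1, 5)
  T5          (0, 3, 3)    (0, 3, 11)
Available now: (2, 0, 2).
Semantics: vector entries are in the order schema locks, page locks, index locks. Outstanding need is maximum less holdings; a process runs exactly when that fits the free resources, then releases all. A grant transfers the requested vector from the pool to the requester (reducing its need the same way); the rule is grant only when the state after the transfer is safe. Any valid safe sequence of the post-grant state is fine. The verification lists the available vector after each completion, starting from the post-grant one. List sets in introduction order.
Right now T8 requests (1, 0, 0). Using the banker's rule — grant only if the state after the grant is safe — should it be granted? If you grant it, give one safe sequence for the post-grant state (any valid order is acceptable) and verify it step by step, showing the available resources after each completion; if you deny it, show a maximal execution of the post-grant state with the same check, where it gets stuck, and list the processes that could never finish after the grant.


DENY — the pretend-granted state is unsafe.
Key observation: after T4, T2, T1 the pool peaks at (1, 1, 5), and each blocked process is short somewhere: T8 on schema locks, index locks; T6 on schema locks; T5 on index locks.
On the post-grant state, T4, T2, T1 is a maximal run — nothing extends it. Verifying each step:
  pool = (1, 0, 2)
  T4 needs (1, 0, 1) <= (1, 0, 2) -> finishes; pool += (0, 0, 1) = (1, 0, 3)
  T2 needs (0, 0, 3) <= (1, 0, 3) -> finishes; pool += (0, 1, 1) = (1, 1, 4)
  T1 needs (1, 0, 4) <= (1, 1, 4) -> finishes; pool += (0, 0, 1) = (1, 1, 5)
  blocked: T8 wants (2, 1, 8), pool (1, 1, 5) — not enough schema locks and index locks
  blocked: T6 wants (2, 0, 2), pool (1, 1, 5) — not enough schema locks
  blocked: T5 wants (0, 0, 8), pool (1, 1, 5) — not enough index locks
Processes that could never finish after the grant: T8, T6 and T5.


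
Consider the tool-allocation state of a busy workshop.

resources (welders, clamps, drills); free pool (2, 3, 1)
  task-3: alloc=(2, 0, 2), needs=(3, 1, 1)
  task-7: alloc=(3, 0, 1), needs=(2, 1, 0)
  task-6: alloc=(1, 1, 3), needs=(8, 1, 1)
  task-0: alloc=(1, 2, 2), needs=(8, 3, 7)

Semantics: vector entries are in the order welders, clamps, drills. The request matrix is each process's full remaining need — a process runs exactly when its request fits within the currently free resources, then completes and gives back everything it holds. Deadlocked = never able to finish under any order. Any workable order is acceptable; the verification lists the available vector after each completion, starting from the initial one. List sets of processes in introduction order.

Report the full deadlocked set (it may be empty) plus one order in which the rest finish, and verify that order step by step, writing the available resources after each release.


The deadlocked set is task-6 and task-0.
Key observation: after task-7, task-3 complete, (7, 3, 4) is the best the pool ever gets, yet each leftover process wants more welders.
One completion order for the rest: task-7, task-3. Check, step by step:
  pool = (2, 3, 1)
  task-7 needs (2, 1, 0) <= (2, 3, 1) -> finishes; pool += (3, 0, 1) = (5, 3, 2)
  task-3 needs (3, 1, 1) <= (5, 3, 2) -> finishes; pool += (2, 0, 2) = (7, 3, 4)
The blocked processes can never fit:
  task-6 cannot run: need (8, 1, 1) vs free (7, 3, 4) (insufficient welders)
  task-0 cannot run: need (8, 3, 7) vs free (7, 3, 4) (insufficient welders and drills)
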